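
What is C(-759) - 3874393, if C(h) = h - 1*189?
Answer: -3875341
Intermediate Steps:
C(h) = -189 + h (C(h) = h - 189 = -189 + h)
C(-759) - 3874393 = (-189 - 759) - 3874393 = -948 - 3874393 = -3875341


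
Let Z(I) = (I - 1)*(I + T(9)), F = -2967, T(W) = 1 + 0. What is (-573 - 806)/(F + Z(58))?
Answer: -1379/396 ≈ -3.4823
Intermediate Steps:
T(W) = 1
Z(I) = (1 + I)*(-1 + I) (Z(I) = (I - 1)*(I + 1) = (-1 + I)*(1 + I) = (1 + I)*(-1 + I))
(-573 - 806)/(F + Z(58)) = (-573 - 806)/(-2967 + (-1 + 58²)) = -1379/(-2967 + (-1 + 3364)) = -1379/(-2967 + 3363) = -1379/396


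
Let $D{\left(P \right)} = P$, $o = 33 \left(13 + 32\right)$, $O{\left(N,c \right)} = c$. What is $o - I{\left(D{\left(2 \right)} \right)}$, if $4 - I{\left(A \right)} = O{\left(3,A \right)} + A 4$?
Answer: $1491$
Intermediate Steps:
$o = 1485$ ($o = 33 \cdot 45 = 1485$)
$I{\left(A \right)} = 4 - 5 A$ ($I{\left(A \right)} = 4 - \left(A + A 4\right) = 4 - \left(A + 4 A\right) = 4 - 5 A$)
$o - I{\left(D{\left(2 \right)} \right)} = 1485 - \left(4 - 10\right) = 1485 - -6 = 1485 + 6 = 1491$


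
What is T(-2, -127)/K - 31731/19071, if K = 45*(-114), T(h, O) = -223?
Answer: -17614133/10870470 ≈ -1.6204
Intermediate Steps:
K = -5130
T(-2, -127)/K - 31731/19071 = -223/(-5130) - 31731/19071 = -223*(-1/5130) - 31731*1/19071 = 223/5130 - 10577/6357 = -17614133/10870470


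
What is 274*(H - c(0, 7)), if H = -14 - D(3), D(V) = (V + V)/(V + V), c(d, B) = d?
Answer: -4110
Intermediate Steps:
D(V) = 1 (D(V) = (2*V)/((2*V)) = (2*V)*(1/(2*V)) = 1)
H = -15 (H = -14 - 1*1 = -14 - 1 = -15)
274*(H - c(0, 7)) = 274*(-15 - 1*0) = 274*(-15 + 0) = 274*(-15) = -4110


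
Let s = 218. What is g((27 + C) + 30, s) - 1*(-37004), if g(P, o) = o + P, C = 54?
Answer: 37333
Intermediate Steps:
g(P, o) = P + o
g((27 + C) + 30, s) - 1*(-37004) = (((27 + 54) + 30) + 218) - 1*(-37004) = ((81 + 30) + 218) + 37004 = (111 + 218) + 37004 = 329 + 37004 = 37333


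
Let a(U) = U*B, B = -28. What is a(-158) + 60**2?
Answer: 8024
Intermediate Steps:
a(U) = -28*U (a(U) = U*(-28) = -28*U)
a(-158) + 60**2 = -28*(-158) + 60**2 = 4424 + 3600 = 8024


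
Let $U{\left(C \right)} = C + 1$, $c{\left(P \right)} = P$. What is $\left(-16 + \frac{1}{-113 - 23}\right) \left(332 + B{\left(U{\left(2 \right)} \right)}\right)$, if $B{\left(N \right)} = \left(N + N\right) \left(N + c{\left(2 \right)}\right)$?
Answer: $- \frac{394037}{68} \approx -5794.7$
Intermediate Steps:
$U{\left(C \right)} = 1 + C$
$B{\left(N \right)} = 2 N \left(2 + N\right)$ ($B{\left(N \right)} = \left(N + N\right) \left(N + 2\right) = 2 N \left(2 + N\right)$)
$\left(-16 + \frac{1}{-113 - 23}\right) \left(332 + B{\left(U{\left(2 \right)} \right)}\right) = \left(-16 + \frac{1}{-113 - 23}\right) \left(332 + 2 \left(1 + 2\right) \left(2 + \left(1 + 2\right)\right)\right) = \left(-16 + \frac{1}{-136}\right) \left(332 + 2 \cdot 3 \left(2 + 3\right)\right) = \left(-16 - \frac{1}{136}\right) \left(332 + 2 \cdot 3 \cdot 5\right) = - \frac{2177 \left(332 + 30\right)}{136} = \left(- \frac{2177}{136}\right) 362 = - \frac{394037}{68}$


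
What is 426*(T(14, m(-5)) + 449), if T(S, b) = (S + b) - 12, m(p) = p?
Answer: 189996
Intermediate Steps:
T(S, b) = -12 + S + b
426*(T(14, m(-5)) + 449) = 426*((-12 + 14 - 5) + 449) = 426*(-3 + 449) = 426*446 = 189996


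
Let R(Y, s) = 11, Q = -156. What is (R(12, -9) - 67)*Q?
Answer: 8736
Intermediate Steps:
(R(12, -9) - 67)*Q = (11 - 67)*(-156) = -56*(-156) = 8736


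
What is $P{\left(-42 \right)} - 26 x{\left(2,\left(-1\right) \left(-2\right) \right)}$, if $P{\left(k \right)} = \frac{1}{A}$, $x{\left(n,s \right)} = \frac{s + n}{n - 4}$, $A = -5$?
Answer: $\frac{259}{5} \approx 51.8$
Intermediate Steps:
$x{\left(n,s \right)} = \frac{n + s}{-4 + n}$
$P{\left(k \right)} = - \frac{1}{5}$ ($P{\left(k \right)} = \frac{1}{-5} = - \frac{1}{5}$)
$P{\left(-42 \right)} - 26 x{\left(2,\left(-1\right) \left(-2\right) \right)} = - \frac{1}{5} - 26 \frac{2 - -2}{-4 + 2} = - \frac{1}{5} - 26 \frac{2 + 2}{-2} = - \frac{1}{5} - 26 \left(\left(- \frac{1}{2}\right) 4\right) = - \frac{1}{5} - -52 = - \frac{1}{5} + 52 = \frac{259}{5}$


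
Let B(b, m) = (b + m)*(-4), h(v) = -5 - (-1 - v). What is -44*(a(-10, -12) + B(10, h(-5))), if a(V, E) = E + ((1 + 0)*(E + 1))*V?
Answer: -4136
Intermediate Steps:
h(v) = -4 + v (h(v) = -5 + (1 + v) = -4 + v)
a(V, E) = E + V*(1 + E) (a(V, E) = E + (1*(1 + E))*V = E + (1 + E)*V = E + V*(1 + E))
B(b, m) = -4*b - 4*m
-44*(a(-10, -12) + B(10, h(-5))) = -44*((-12 - 10 - 12*(-10)) + (-4*10 - 4*(-4 - 5))) = -44*((-12 - 10 + 120) + (-40 - 4*(-9))) = -44*(98 + (-40 + 36)) = -44*(98 - 4) = -44*94 = -4136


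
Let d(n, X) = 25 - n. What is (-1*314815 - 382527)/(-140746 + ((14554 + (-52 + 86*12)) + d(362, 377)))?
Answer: 697342/125549 ≈ 5.5543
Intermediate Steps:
(-1*314815 - 382527)/(-140746 + ((14554 + (-52 + 86*12)) + d(362, 377))) = (-1*314815 - 382527)/(-140746 + ((14554 + (-52 + 86*12)) + (25 - 1*362))) = (-314815 - 382527)/(-140746 + ((14554 + (-52 + 1032)) + (25 - 362))) = -697342/(-140746 + ((14554 + 980) - 337)) = -697342/(-140746 + (15534 - 337)) = -697342/(-140746 + 15197) = -697342/(-125549) = -697342*(-1/125549) = 697342/125549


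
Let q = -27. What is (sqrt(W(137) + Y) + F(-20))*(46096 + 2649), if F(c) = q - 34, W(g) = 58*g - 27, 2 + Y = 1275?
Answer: -2973445 + 97490*sqrt(2298) ≈ 1.7000e+6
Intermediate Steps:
Y = 1273 (Y = -2 + 1275 = 1273)
W(g) = -27 + 58*g
F(c) = -61 (F(c) = -27 - 34 = -61)
(sqrt(W(137) + Y) + F(-20))*(46096 + 2649) = (sqrt((-27 + 58*137) + 1273) - 61)*(46096 + 2649) = (sqrt((-27 + 7946) + 1273) - 61)*48745 = (sqrt(7919 + 1273) - 61)*48745 = (sqrt(9192) - 61)*48745 = (2*sqrt(2298) - 61)*48745 = (-61 + 2*sqrt(2298))*48745 = -2973445 + 97490*sqrt(2298)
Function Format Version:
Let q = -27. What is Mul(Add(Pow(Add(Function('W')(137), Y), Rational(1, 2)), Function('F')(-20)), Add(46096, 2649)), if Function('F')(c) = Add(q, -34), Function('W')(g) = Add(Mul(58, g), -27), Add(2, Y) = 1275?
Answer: Add(-2973445, Mul(97490, Pow(2298, Rational(1, 2)))) ≈ 1.7000e+6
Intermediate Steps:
Y = 1273 (Y = Add(-2, 1275) = 1273)
Function('W')(g) = Add(-27, Mul(58, g))
Function('F')(c) = -61 (Function('F')(c) = Add(-27, -34) = -61)
Mul(Add(Pow(Add(Function('W')(137), Y), Rational(1, 2)), Function('F')(-20)), Add(46096, 2649)) = Mul(Add(Pow(Add(Add(-27, Mul(58, 137)), 1273), Rational(1, 2)), -61), Add(46096, 2649)) = Mul(Add(Pow(Add(Add(-27, 7946), 1273), Rational(1, 2)), -61), 48745) = Mul(Add(Pow(Add(7919, 1273), Rational(1, 2)), -61), 48745) = Mul(Add(Pow(9192, Rational(1, 2)), -61), 48745) = Mul(Add(Mul(2, Pow(2298, Rational(1, 2))), -61), 48745) = Mul(Add(-61, Mul(2, Pow(2298, Rational(1, 2)))), 48745) = Add(-2973445, Mul(97490, Pow(2298, Rational(1, 2))))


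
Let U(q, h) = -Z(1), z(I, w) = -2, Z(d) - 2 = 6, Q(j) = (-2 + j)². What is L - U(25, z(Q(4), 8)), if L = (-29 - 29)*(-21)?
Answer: 1226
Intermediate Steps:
Z(d) = 8 (Z(d) = 2 + 6 = 8)
U(q, h) = -8 (U(q, h) = -1*8 = -8)
L = 1218 (L = -58*(-21) = 1218)
L - U(25, z(Q(4), 8)) = 1218 - 1*(-8) = 1218 + 8 = 1226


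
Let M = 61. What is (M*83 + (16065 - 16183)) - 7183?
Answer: -2238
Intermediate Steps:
(M*83 + (16065 - 16183)) - 7183 = (61*83 + (16065 - 16183)) - 7183 = (5063 - 118) - 7183 = 4945 - 7183 = -2238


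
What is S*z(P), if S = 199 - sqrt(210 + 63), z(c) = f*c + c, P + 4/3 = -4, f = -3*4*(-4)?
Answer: -156016/3 + 784*sqrt(273)/3 ≈ -47687.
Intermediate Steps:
f = 48 (f = -12*(-4) = 48)
P = -16/3 (P = -4/3 - 4 = -16/3 ≈ -5.3333)
z(c) = 49*c (z(c) = 48*c + c = 49*c)
S = 199 - sqrt(273) ≈ 182.48
S*z(P) = (199 - sqrt(273))*(49*(-16/3)) = (199 - sqrt(273))*(-784/3) = -156016/3 + 784*sqrt(273)/3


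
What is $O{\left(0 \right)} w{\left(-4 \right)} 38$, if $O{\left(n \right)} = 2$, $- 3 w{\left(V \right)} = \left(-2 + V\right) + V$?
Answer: $\frac{760}{3} \approx 253.33$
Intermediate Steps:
$w{\left(V \right)} = \frac{2}{3} - \frac{2 V}{3}$ ($w{\left(V \right)} = - \frac{\left(-2 + V\right) + V}{3} = - \frac{-2 + 2 V}{3} = \frac{2}{3} - \frac{2 V}{3}$)
$O{\left(0 \right)} w{\left(-4 \right)} 38 = 2 \left(\frac{2}{3} - - \frac{8}{3}\right) 38 = 2 \left(\frac{2}{3} + \frac{8}{3}\right) 38 = 2 \cdot \frac{10}{3} \cdot 38 = \frac{20}{3} \cdot 38 = \frac{760}{3}$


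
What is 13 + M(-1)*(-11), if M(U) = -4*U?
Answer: -31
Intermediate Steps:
13 + M(-1)*(-11) = 13 - 4*(-1)*(-11) = 13 + 4*(-11) = 13 - 44 = -31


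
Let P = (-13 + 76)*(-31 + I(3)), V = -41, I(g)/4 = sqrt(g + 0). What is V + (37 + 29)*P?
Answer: -128939 + 16632*sqrt(3) ≈ -1.0013e+5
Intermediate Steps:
I(g) = 4*sqrt(g) (I(g) = 4*sqrt(g + 0) = 4*sqrt(g))
P = -1953 + 252*sqrt(3) (P = (-13 + 76)*(-31 + 4*sqrt(3)) = 63*(-31 + 4*sqrt(3)) = -1953 + 252*sqrt(3) ≈ -1516.5)
V + (37 + 29)*P = -41 + (37 + 29)*(-1953 + 252*sqrt(3)) = -41 + 66*(-1953 + 252*sqrt(3)) = -41 + (-128898 + 16632*sqrt(3)) = -128939 + 16632*sqrt(3)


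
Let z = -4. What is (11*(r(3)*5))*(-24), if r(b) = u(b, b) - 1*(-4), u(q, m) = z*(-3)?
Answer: -21120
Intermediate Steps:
u(q, m) = 12 (u(q, m) = -4*(-3) = 12)
r(b) = 16 (r(b) = 12 - 1*(-4) = 12 + 4 = 16)
(11*(r(3)*5))*(-24) = (11*(16*5))*(-24) = (11*80)*(-24) = 880*(-24) = -21120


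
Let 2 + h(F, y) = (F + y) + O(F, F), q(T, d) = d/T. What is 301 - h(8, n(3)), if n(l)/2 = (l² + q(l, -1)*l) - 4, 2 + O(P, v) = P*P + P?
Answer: 217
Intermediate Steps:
O(P, v) = -2 + P + P² (O(P, v) = -2 + (P*P + P) = -2 + (P² + P) = -2 + (P + P²) = -2 + P + P²)
n(l) = -10 + 2*l² (n(l) = 2*((l² + (-1/l)*l) - 4) = 2*((l² - 1) - 4) = 2*((-1 + l²) - 4) = 2*(-5 + l²) = -10 + 2*l²)
h(F, y) = -4 + y + F² + 2*F (h(F, y) = -2 + ((F + y) + (-2 + F + F²)) = -2 + (-2 + y + F² + 2*F) = -4 + y + F² + 2*F)
301 - h(8, n(3)) = 301 - (-4 + (-10 + 2*3²) + 8² + 2*8) = 301 - (-4 + (-10 + 2*9) + 64 + 16) = 301 - (-4 + (-10 + 18) + 64 + 16) = 301 - (-4 + 8 + 64 + 16) = 301 - 1*84 = 301 - 84 = 217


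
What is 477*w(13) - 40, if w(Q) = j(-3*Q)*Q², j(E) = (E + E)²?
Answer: 490449452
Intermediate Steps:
j(E) = 4*E² (j(E) = (2*E)² = 4*E²)
w(Q) = 36*Q⁴ (w(Q) = (4*(-3*Q)²)*Q² = (4*(9*Q²))*Q² = (36*Q²)*Q² = 36*Q⁴)
477*w(13) - 40 = 477*(36*13⁴) - 40 = 477*(36*28561) - 40 = 477*1028196 - 40 = 490449492 - 40 = 490449452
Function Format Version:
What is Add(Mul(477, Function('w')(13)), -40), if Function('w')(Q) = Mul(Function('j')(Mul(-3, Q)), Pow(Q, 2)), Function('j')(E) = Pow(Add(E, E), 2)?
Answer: 490449452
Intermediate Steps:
Function('j')(E) = Mul(4, Pow(E, 2)) (Function('j')(E) = Pow(Mul(2, E), 2) = Mul(4, Pow(E, 2)))
Function('w')(Q) = Mul(36, Pow(Q, 4)) (Function('w')(Q) = Mul(Mul(4, Pow(Mul(-3, Q), 2)), Pow(Q, 2)) = Mul(Mul(4, Mul(9, Pow(Q, 2))), Pow(Q, 2)) = Mul(Mul(36, Pow(Q, 2)), Pow(Q, 2)) = Mul(36, Pow(Q, 4)))
Add(Mul(477, Function('w')(13)), -40) = Add(Mul(477, Mul(36, Pow(13, 4))), -40) = Add(Mul(477, Mul(36, 28561)), -40) = Add(Mul(477, 1028196), -40) = Add(490449492, -40) = 490449452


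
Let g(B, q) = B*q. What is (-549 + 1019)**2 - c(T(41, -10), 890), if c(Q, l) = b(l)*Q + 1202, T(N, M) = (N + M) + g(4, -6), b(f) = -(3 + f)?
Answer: 225949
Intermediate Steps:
b(f) = -3 - f
T(N, M) = -24 + M + N (T(N, M) = (N + M) + 4*(-6) = (M + N) - 24 = -24 + M + N)
c(Q, l) = 1202 + Q*(-3 - l) (c(Q, l) = (-3 - l)*Q + 1202 = Q*(-3 - l) + 1202 = 1202 + Q*(-3 - l))
(-549 + 1019)**2 - c(T(41, -10), 890) = (-549 + 1019)**2 - (1202 - (-24 - 10 + 41)*(3 + 890)) = 470**2 - (1202 - 1*7*893) = 220900 - (1202 - 6251) = 220900 - 1*(-5049) = 220900 + 5049 = 225949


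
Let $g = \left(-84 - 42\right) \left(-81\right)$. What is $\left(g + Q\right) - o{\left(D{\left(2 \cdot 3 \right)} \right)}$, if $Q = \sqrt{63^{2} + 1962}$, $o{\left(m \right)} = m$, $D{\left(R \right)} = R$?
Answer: $10200 + 3 \sqrt{659} \approx 10277.0$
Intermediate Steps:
$g = 10206$ ($g = \left(-126\right) \left(-81\right) = 10206$)
$Q = 3 \sqrt{659}$ ($Q = \sqrt{3969 + 1962} = \sqrt{5931} = 3 \sqrt{659} \approx 77.013$)
$\left(g + Q\right) - o{\left(D{\left(2 \cdot 3 \right)} \right)} = \left(10206 + 3 \sqrt{659}\right) - 2 \cdot 3 = \left(10206 + 3 \sqrt{659}\right) - 6 = 10200 + 3 \sqrt{659}$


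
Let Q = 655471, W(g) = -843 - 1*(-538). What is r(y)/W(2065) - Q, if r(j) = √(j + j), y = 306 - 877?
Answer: -655471 - I*√1142/305 ≈ -6.5547e+5 - 0.1108*I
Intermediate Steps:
W(g) = -305 (W(g) = -843 + 538 = -305)
y = -571
r(j) = √2*√j (r(j) = √(2*j) = √2*√j)
r(y)/W(2065) - Q = (√2*√(-571))/(-305) - 1*655471 = (√2*(I*√571))*(-1/305) - 655471 = (I*√1142)*(-1/305) - 655471 = -I*√1142/305 - 655471 = -655471 - I*√1142/305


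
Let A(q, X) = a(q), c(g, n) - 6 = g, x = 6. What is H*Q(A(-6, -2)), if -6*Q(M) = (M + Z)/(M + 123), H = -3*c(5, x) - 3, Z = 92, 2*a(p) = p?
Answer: 89/20 ≈ 4.4500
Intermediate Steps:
c(g, n) = 6 + g
a(p) = p/2
A(q, X) = q/2
H = -36 (H = -3*(6 + 5) - 3 = -3*11 - 3 = -33 - 3 = -36)
Q(M) = -(92 + M)/(6*(123 + M)) (Q(M) = -(M + 92)/(6*(M + 123)) = -(92 + M)/(6*(123 + M)))
H*Q(A(-6, -2)) = -6*(-92 - (-6)/2)/(123 + (½)*(-6)) = -6*(-92 - 1*(-3))/(123 - 3) = -6*(-92 + 3)/120 = -6*(-89)/120 = -36*(-89/720) = 89/20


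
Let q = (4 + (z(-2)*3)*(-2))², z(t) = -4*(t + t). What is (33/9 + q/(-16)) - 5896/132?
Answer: -570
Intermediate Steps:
z(t) = -8*t
q = 8464 (q = (4 + (-8*(-2)*3)*(-2))² = (4 + (16*3)*(-2))² = (4 + 48*(-2))² = (4 - 96)² = (-92)² = 8464)
(33/9 + q/(-16)) - 5896/132 = (33/9 + 8464/(-16)) - 5896/132 = (33*(⅑) + 8464*(-1/16)) - 5896/132 = (11/3 - 529) - 44*67/66 = -1576/3 - 134/3 = -570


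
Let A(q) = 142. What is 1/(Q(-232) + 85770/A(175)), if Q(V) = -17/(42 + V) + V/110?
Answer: 148390/89329959 ≈ 0.0016611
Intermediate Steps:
Q(V) = -17/(42 + V) + V/110 (Q(V) = -17/(42 + V) + V*(1/110) = -17/(42 + V) + V/110)
1/(Q(-232) + 85770/A(175)) = 1/((-1870 + (-232)² + 42*(-232))/(110*(42 - 232)) + 85770/142) = 1/((1/110)*(-1870 + 53824 - 9744)/(-190) + 85770*(1/142)) = 1/((1/110)*(-1/190)*42210 + 42885/71) = 1/(-4221/2090 + 42885/71) = 1/(89329959/148390) = 148390/89329959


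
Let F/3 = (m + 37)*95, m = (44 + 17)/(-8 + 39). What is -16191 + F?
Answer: -157641/31 ≈ -5085.2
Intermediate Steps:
m = 61/31 ≈ 1.9677
F = 344280/31 (F = 3*((61/31 + 37)*95) = 3*((1208/31)*95) = 3*(114760/31) = 344280/31 ≈ 11106.)
-16191 + F = -16191 + 344280/31 = -157641/31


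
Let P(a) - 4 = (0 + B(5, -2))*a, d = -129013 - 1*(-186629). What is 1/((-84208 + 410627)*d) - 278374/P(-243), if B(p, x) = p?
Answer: 5235367876870107/22775225052944 ≈ 229.87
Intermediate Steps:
d = 57616 (d = -129013 + 186629 = 57616)
P(a) = 4 + 5*a (P(a) = 4 + (0 + 5)*a = 4 + 5*a)
1/((-84208 + 410627)*d) - 278374/P(-243) = 1/((-84208 + 410627)*57616) - 278374/(4 + 5*(-243)) = (1/57616)/326419 - 278374/(4 - 1215) = (1/326419)*(1/57616) - 278374/(-1211) = 1/18806957104 - 278374*(-1/1211) = 1/18806957104 + 278374/1211 = 5235367876870107/22775225052944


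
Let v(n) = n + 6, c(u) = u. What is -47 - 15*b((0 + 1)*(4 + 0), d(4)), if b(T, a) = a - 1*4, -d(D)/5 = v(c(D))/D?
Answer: 401/2 ≈ 200.50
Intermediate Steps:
v(n) = 6 + n
d(D) = -5*(6 + D)/D
b(T, a) = -4 + a (b(T, a) = a - 4 = -4 + a)
-47 - 15*b((0 + 1)*(4 + 0), d(4)) = -47 - 15*(-4 + (-5 - 30/4)) = -47 - 15*(-4 + (-5 - 30*1/4)) = -47 - 15*(-4 + (-5 - 15/2)) = -47 - 15*(-4 - 25/2) = -47 - 15*(-33/2) = -47 + 495/2 = 401/2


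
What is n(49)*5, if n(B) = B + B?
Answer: 490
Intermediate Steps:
n(B) = 2*B
n(49)*5 = (2*49)*5 = 98*5 = 490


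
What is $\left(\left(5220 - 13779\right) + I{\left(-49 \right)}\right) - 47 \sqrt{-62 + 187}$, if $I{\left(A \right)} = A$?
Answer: $-8608 - 235 \sqrt{5} \approx -9133.5$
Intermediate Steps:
$\left(\left(5220 - 13779\right) + I{\left(-49 \right)}\right) - 47 \sqrt{-62 + 187} = \left(\left(5220 - 13779\right) - 49\right) - 47 \sqrt{-62 + 187} = \left(\left(5220 - 13779\right) - 49\right) - 47 \sqrt{125} = \left(-8559 - 49\right) - 47 \cdot 5 \sqrt{5} = -8608 - 235 \sqrt{5}$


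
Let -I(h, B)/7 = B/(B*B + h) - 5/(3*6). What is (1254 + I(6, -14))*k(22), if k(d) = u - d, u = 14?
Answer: -9136756/909 ≈ -10051.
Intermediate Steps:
k(d) = 14 - d
I(h, B) = 35/18 - 7*B/(h + B**2) (I(h, B) = -7*(B/(B*B + h) - 5/(3*6)) = -7*(B/(B**2 + h) - 5/18) = -7*(B/(h + B**2) - 5*1/18) = -7*(B/(h + B**2) - 5/18) = -7*(-5/18 + B/(h + B**2)) = 35/18 - 7*B/(h + B**2))
(1254 + I(6, -14))*k(22) = (1254 + 7*(-18*(-14) + 5*6 + 5*(-14)**2)/(18*(6 + (-14)**2)))*(14 - 1*22) = (1254 + 7*(252 + 30 + 5*196)/(18*(6 + 196)))*(14 - 22) = (1254 + (7/18)*(252 + 30 + 980)/202)*(-8) = (1254 + (7/18)*(1/202)*1262)*(-8) = (1254 + 4417/1818)*(-8) = (2284189/1818)*(-8) = -9136756/909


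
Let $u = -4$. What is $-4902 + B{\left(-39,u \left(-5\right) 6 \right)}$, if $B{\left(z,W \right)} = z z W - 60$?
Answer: $177558$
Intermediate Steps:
$B{\left(z,W \right)} = -60 + W z^{2}$ ($B{\left(z,W \right)} = z^{2} W - 60 = W z^{2} - 60 = -60 + W z^{2}$)
$-4902 + B{\left(-39,u \left(-5\right) 6 \right)} = -4902 - \left(60 - \left(-4\right) \left(-5\right) 6 \left(-39\right)^{2}\right) = -4902 - \left(60 - 20 \cdot 6 \cdot 1521\right) = -4902 + \left(-60 + 120 \cdot 1521\right) = -4902 + \left(-60 + 182520\right) = -4902 + 182460 = 177558$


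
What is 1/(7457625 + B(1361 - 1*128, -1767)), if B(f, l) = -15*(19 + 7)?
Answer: 1/7457235 ≈ 1.3410e-7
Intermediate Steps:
B(f, l) = -390 (B(f, l) = -15*26 = -390)
1/(7457625 + B(1361 - 1*128, -1767)) = 1/(7457625 - 390) = 1/7457235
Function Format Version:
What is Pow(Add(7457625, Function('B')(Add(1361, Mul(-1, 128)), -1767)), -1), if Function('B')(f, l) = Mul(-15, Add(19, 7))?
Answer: Rational(1, 7457235) ≈ 1.3410e-7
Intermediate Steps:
Function('B')(f, l) = -390 (Function('B')(f, l) = Mul(-15, 26) = -390)
Pow(Add(7457625, Function('B')(Add(1361, Mul(-1, 128)), -1767)), -1) = Pow(Add(7457625, -390), -1) = Pow(7457235, -1) = Rational(1, 7457235)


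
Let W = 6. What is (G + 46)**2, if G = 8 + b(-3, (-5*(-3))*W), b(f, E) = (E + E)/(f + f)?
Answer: 576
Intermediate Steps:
b(f, E) = E/f (b(f, E) = (2*E)/((2*f)) = (2*E)*(1/(2*f)) = E/f)
G = -22 (G = 8 + (-5*(-3)*6)/(-3) = 8 + (15*6)*(-1/3) = 8 + 90*(-1/3) = 8 - 30 = -22)
(G + 46)**2 = (-22 + 46)**2 = 24**2 = 576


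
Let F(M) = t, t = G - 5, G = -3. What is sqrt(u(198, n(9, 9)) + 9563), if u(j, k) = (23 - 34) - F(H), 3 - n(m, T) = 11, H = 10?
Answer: 2*sqrt(2390) ≈ 97.775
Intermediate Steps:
n(m, T) = -8 (n(m, T) = 3 - 1*11 = 3 - 11 = -8)
t = -8 (t = -3 - 5 = -8)
F(M) = -8
u(j, k) = -3 (u(j, k) = (23 - 34) - 1*(-8) = -11 + 8 = -3)
sqrt(u(198, n(9, 9)) + 9563) = sqrt(-3 + 9563) = sqrt(9560) = 2*sqrt(2390)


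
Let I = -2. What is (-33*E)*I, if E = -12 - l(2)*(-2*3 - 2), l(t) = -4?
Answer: -2904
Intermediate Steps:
E = -44 (E = -12 - (-4)*(-2*3 - 2) = -12 - (-4)*(-6 - 2) = -12 - (-4)*(-8) = -12 - 1*32 = -12 - 32 = -44)
(-33*E)*I = -33*(-44)*(-2) = 1452*(-2) = -2904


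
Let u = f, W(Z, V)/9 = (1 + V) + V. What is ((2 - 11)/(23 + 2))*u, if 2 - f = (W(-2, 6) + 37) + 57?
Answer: 1881/25 ≈ 75.240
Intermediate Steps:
W(Z, V) = 9 + 18*V (W(Z, V) = 9*((1 + V) + V) = 9*(1 + 2*V) = 9 + 18*V)
f = -209 (f = 2 - (((9 + 18*6) + 37) + 57) = 2 - (((9 + 108) + 37) + 57) = 2 - ((117 + 37) + 57) = 2 - (154 + 57) = 2 - 1*211 = 2 - 211 = -209)
u = -209
((2 - 11)/(23 + 2))*u = ((2 - 11)/(23 + 2))*(-209) = -9/25*(-209) = 1881/25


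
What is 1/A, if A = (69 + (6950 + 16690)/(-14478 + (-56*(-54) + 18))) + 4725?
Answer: 953/4566712 ≈ 0.00020868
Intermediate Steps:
A = 4566712/953 (A = (69 + 23640/(-14478 + (3024 + 18))) + 4725 = (69 + 23640/(-14478 + 3042)) + 4725 = (69 + 23640/(-11436)) + 4725 = (69 + 23640*(-1/11436)) + 4725 = (69 - 1970/953) + 4725 = 63787/953 + 4725 = 4566712/953 ≈ 4791.9)
1/A = 1/(4566712/953) = 953/4566712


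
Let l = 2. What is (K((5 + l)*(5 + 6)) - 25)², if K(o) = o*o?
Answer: 34857216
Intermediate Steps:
K(o) = o²
(K((5 + l)*(5 + 6)) - 25)² = (((5 + 2)*(5 + 6))² - 25)² = ((7*11)² - 25)² = (77² - 25)² = (5929 - 25)² = 5904² = 34857216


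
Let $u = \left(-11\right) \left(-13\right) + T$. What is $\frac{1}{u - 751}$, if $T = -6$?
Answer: $- \frac{1}{614} \approx -0.0016287$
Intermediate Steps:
$u = 137$ ($u = \left(-11\right) \left(-13\right) - 6 = 143 - 6 = 137$)
$\frac{1}{u - 751} = \frac{1}{137 - 751} = \frac{1}{-614} = - \frac{1}{614}$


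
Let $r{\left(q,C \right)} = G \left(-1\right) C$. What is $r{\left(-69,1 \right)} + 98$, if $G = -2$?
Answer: $100$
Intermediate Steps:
$r{\left(q,C \right)} = 2 C$ ($r{\left(q,C \right)} = \left(-2\right) \left(-1\right) C = 2 C$)
$r{\left(-69,1 \right)} + 98 = 2 \cdot 1 + 98 = 2 + 98 = 100$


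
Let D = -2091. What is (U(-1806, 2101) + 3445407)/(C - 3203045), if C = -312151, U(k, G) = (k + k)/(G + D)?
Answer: -5741743/5858660 ≈ -0.98004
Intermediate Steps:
U(k, G) = 2*k/(-2091 + G) (U(k, G) = (k + k)/(G - 2091) = (2*k)/(-2091 + G) = 2*k/(-2091 + G))
(U(-1806, 2101) + 3445407)/(C - 3203045) = (2*(-1806)/(-2091 + 2101) + 3445407)/(-312151 - 3203045) = (2*(-1806)/10 + 3445407)/(-3515196) = (2*(-1806)*(1/10) + 3445407)*(-1/3515196) = (-1806/5 + 3445407)*(-1/3515196) = (17225229/5)*(-1/3515196) = -5741743/5858660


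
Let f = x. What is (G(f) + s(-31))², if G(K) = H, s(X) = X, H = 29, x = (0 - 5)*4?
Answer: 4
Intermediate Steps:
x = -20 (x = -5*4 = -20)
f = -20
G(K) = 29
(G(f) + s(-31))² = (29 - 31)² = (-2)² = 4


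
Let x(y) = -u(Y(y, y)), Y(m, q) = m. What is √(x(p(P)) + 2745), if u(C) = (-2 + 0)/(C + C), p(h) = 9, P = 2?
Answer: √24706/3 ≈ 52.394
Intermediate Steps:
u(C) = -1/C (u(C) = -2*1/(2*C) = -1/C)
x(y) = 1/y (x(y) = -(-1)/y = 1/y)
√(x(p(P)) + 2745) = √(1/9 + 2745) = √(⅑ + 2745) = √(24706/9) = √24706/3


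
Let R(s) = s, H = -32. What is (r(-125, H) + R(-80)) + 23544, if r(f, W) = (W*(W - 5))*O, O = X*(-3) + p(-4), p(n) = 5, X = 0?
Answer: 29384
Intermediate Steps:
O = 5 (O = 0*(-3) + 5 = 0 + 5 = 5)
r(f, W) = 5*W*(-5 + W) (r(f, W) = (W*(W - 5))*5 = (W*(-5 + W))*5 = 5*W*(-5 + W))
(r(-125, H) + R(-80)) + 23544 = (5*(-32)*(-5 - 32) - 80) + 23544 = (5*(-32)*(-37) - 80) + 23544 = (5920 - 80) + 23544 = 5840 + 23544 = 29384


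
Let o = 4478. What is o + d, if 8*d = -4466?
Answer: 15679/4 ≈ 3919.8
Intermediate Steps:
d = -2233/4 (d = (⅛)*(-4466) = -2233/4 ≈ -558.25)
o + d = 4478 - 2233/4 = 15679/4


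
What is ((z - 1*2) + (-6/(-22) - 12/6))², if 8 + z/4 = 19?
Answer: 196249/121 ≈ 1621.9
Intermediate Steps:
z = 44 (z = -32 + 4*19 = -32 + 76 = 44)
((z - 1*2) + (-6/(-22) - 12/6))² = ((44 - 1*2) + (-6/(-22) - 12/6))² = ((44 - 2) + (-6*(-1/22) - 12*⅙))² = (42 + (3/11 - 2))² = (42 - 19/11)² = (443/11)² = 196249/121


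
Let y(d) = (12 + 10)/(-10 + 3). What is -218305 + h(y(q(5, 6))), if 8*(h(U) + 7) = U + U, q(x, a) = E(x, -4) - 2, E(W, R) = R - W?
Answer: -3056379/14 ≈ -2.1831e+5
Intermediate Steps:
q(x, a) = -6 - x (q(x, a) = (-4 - x) - 2 = -6 - x)
y(d) = -22/7 (y(d) = 22/(-7) = 22*(-⅐) = -22/7)
h(U) = -7 + U/4 (h(U) = -7 + (U + U)/8 = -7 + (2*U)/8 = -7 + U/4)
-218305 + h(y(q(5, 6))) = -218305 + (-7 + (¼)*(-22/7)) = -218305 + (-7 - 11/14) = -218305 - 109/14 = -3056379/14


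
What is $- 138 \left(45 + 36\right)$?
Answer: $-11178$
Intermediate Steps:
$- 138 \left(45 + 36\right) = \left(-138\right) 81 = -11178$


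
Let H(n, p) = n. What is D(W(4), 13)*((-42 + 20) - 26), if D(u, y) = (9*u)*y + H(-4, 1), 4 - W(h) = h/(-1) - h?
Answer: -67200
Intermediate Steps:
W(h) = 4 + 2*h (W(h) = 4 - (h/(-1) - h) = 4 - (h*(-1) - h) = 4 - (-h - h) = 4 - (-2)*h = 4 + 2*h)
D(u, y) = -4 + 9*u*y (D(u, y) = (9*u)*y - 4 = 9*u*y - 4 = -4 + 9*u*y)
D(W(4), 13)*((-42 + 20) - 26) = (-4 + 9*(4 + 2*4)*13)*((-42 + 20) - 26) = (-4 + 9*(4 + 8)*13)*(-22 - 26) = (-4 + 9*12*13)*(-48) = (-4 + 1404)*(-48) = 1400*(-48) = -67200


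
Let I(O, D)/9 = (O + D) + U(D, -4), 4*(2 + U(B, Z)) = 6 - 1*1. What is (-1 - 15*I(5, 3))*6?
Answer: -11757/2 ≈ -5878.5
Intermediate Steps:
U(B, Z) = -¾ (U(B, Z) = -2 + (6 - 1*1)/4 = -2 + (6 - 1)/4 = -2 + (¼)*5 = -2 + 5/4 = -¾)
I(O, D) = -27/4 + 9*D + 9*O (I(O, D) = 9*((O + D) - ¾) = 9*((D + O) - ¾) = 9*(-¾ + D + O) = -27/4 + 9*D + 9*O)
(-1 - 15*I(5, 3))*6 = (-1 - 15*(-27/4 + 9*3 + 9*5))*6 = (-1 - 15*(-27/4 + 27 + 45))*6 = (-1 - 15*261/4)*6 = (-1 - 3915/4)*6 = -3919/4*6 = -11757/2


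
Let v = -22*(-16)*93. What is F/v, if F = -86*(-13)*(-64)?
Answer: -2236/1023 ≈ -2.1857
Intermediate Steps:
v = 32736 (v = 352*93 = 32736)
F = -71552 (F = 1118*(-64) = -71552)
F/v = -71552/32736 = -71552*1/32736 = -2236/1023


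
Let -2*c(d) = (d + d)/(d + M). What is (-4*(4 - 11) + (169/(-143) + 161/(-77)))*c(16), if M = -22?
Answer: 2176/33 ≈ 65.939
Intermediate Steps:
c(d) = -d/(-22 + d) (c(d) = -(d + d)/(2*(d - 22)) = -2*d/(2*(-22 + d)) = -d/(-22 + d))
(-4*(4 - 11) + (169/(-143) + 161/(-77)))*c(16) = (-4*(4 - 11) + (169/(-143) + 161/(-77)))*(-1*16/(-22 + 16)) = (-4*(-7) + (169*(-1/143) + 161*(-1/77)))*(-1*16/(-6)) = (28 + (-13/11 - 23/11))*(-1*16*(-1/6)) = (28 - 36/11)*(8/3) = (272/11)*(8/3) = 2176/33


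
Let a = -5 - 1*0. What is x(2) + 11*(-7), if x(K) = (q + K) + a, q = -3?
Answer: -83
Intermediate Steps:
a = -5 (a = -5 + 0 = -5)
x(K) = -8 + K (x(K) = (-3 + K) - 5 = -8 + K)
x(2) + 11*(-7) = (-8 + 2) + 11*(-7) = -6 - 77 = -83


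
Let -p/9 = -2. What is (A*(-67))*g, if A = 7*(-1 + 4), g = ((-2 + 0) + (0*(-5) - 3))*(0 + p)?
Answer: 126630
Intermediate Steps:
p = 18 (p = -9*(-2) = 18)
g = -90 (g = ((-2 + 0) + (0*(-5) - 3))*(0 + 18) = (-2 + (0 - 3))*18 = (-2 - 3)*18 = -5*18 = -90)
A = 21 (A = 7*3 = 21)
(A*(-67))*g = (21*(-67))*(-90) = -1407*(-90) = 126630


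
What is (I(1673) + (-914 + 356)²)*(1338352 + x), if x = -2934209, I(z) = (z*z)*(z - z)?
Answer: -496892418948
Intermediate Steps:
I(z) = 0 (I(z) = z²*0 = 0)
(I(1673) + (-914 + 356)²)*(1338352 + x) = (0 + (-914 + 356)²)*(1338352 - 2934209) = (0 + (-558)²)*(-1595857) = (0 + 311364)*(-1595857) = 311364*(-1595857) = -496892418948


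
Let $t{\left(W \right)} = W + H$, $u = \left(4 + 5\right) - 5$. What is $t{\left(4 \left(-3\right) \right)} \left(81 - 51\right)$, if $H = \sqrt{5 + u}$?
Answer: $-270$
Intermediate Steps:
$u = 4$ ($u = 9 - 5 = 4$)
$H = 3$ ($H = \sqrt{5 + 4} = \sqrt{9} = 3$)
$t{\left(W \right)} = 3 + W$ ($t{\left(W \right)} = W + 3 = 3 + W$)
$t{\left(4 \left(-3\right) \right)} \left(81 - 51\right) = \left(3 + 4 \left(-3\right)\right) \left(81 - 51\right) = \left(3 - 12\right) 30 = \left(-9\right) 30 = -270$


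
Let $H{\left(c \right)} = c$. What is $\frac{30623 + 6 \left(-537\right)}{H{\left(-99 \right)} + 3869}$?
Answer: $\frac{27401}{3770} \approx 7.2682$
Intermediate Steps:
$\frac{30623 + 6 \left(-537\right)}{H{\left(-99 \right)} + 3869} = \frac{30623 + 6 \left(-537\right)}{-99 + 3869} = \frac{30623 - 3222}{3770} = 27401 \cdot \frac{1}{3770} = \frac{27401}{3770}$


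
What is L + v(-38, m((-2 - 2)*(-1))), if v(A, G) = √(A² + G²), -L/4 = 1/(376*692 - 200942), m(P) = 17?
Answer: -2/29625 + √1733 ≈ 41.629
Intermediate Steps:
L = -2/29625 (L = -4/(376*692 - 200942) = -4/(260192 - 200942) = -4/59250 = -4*1/59250 = -2/29625 ≈ -6.7511e-5)
L + v(-38, m((-2 - 2)*(-1))) = -2/29625 + √((-38)² + 17²) = -2/29625 + √(1444 + 289) = -2/29625 + √1733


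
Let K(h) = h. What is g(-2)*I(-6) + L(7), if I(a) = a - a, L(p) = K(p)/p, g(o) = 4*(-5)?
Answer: 1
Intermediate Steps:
g(o) = -20
L(p) = 1 (L(p) = p/p = 1)
I(a) = 0
g(-2)*I(-6) + L(7) = -20*0 + 1 = 0 + 1 = 1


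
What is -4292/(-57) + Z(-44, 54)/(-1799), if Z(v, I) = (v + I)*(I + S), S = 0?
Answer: 7690528/102543 ≈ 74.998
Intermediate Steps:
Z(v, I) = I*(I + v) (Z(v, I) = (v + I)*(I + 0) = (I + v)*I = I*(I + v))
-4292/(-57) + Z(-44, 54)/(-1799) = -4292/(-57) + (54*(54 - 44))/(-1799) = -4292*(-1/57) + (54*10)*(-1/1799) = 4292/57 + 540*(-1/1799) = 4292/57 - 540/1799 = 7690528/102543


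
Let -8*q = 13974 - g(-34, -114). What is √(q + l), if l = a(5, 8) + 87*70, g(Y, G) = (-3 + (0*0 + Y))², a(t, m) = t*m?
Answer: √72870/4 ≈ 67.486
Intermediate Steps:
a(t, m) = m*t
g(Y, G) = (-3 + Y)² (g(Y, G) = (-3 + (0 + Y))² = (-3 + Y)²)
q = -12605/8 (q = -(13974 - (-3 - 34)²)/8 = -(13974 - 1*(-37)²)/8 = -(13974 - 1*1369)/8 = -(13974 - 1369)/8 = -⅛*12605 = -12605/8 ≈ -1575.6)
l = 6130 (l = 8*5 + 87*70 = 40 + 6090 = 6130)
√(q + l) = √(-12605/8 + 6130) = √(36435/8) = √72870/4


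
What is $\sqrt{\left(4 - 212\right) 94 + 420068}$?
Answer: $2 \sqrt{100129} \approx 632.86$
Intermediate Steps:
$\sqrt{\left(4 - 212\right) 94 + 420068} = \sqrt{\left(-208\right) 94 + 420068} = \sqrt{-19552 + 420068} = \sqrt{400516} = 2 \sqrt{100129}$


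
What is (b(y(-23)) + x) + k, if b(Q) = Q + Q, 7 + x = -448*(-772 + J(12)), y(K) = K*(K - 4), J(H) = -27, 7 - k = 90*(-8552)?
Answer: 1128874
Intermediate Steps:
k = 769687 (k = 7 - 90*(-8552) = 7 - 1*(-769680) = 7 + 769680 = 769687)
y(K) = K*(-4 + K)
x = 357945 (x = -7 - 448*(-772 - 27) = -7 - 448*(-799) = -7 + 357952 = 357945)
b(Q) = 2*Q
(b(y(-23)) + x) + k = (2*(-23*(-4 - 23)) + 357945) + 769687 = (2*(-23*(-27)) + 357945) + 769687 = (2*621 + 357945) + 769687 = (1242 + 357945) + 769687 = 359187 + 769687 = 1128874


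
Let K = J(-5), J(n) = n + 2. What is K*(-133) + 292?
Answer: 691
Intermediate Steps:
J(n) = 2 + n
K = -3 (K = 2 - 5 = -3)
K*(-133) + 292 = -3*(-133) + 292 = 399 + 292 = 691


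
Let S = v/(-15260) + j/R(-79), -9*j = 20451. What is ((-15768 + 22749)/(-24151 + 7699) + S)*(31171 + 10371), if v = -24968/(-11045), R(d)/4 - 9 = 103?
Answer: -20100810788556123/88029533600 ≈ -2.2834e+5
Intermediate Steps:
j = -6817/3 (j = -1/9*20451 = -6817/3 ≈ -2272.3)
R(d) = 448 (R(d) = 36 + 4*103 = 36 + 412 = 448)
v = 24968/11045 (v = -24968*(-1/11045) = 24968/11045 ≈ 2.2606)
S = -5862328627/1155748800 (S = (24968/11045)/(-15260) - 6817/3/448 = (24968/11045)*(-1/15260) - 6817/3*1/448 = -6242/42136675 - 6817/1344 = -5862328627/1155748800 ≈ -5.0723)
((-15768 + 22749)/(-24151 + 7699) + S)*(31171 + 10371) = ((-15768 + 22749)/(-24151 + 7699) - 5862328627/1155748800)*(31171 + 10371) = (6981/(-16452) - 5862328627/1155748800)*41542 = (6981*(-1/16452) - 5862328627/1155748800)*41542 = (-2327/5484 - 5862328627/1155748800)*41542 = -967734379113/176059067200*41542 = -20100810788556123/88029533600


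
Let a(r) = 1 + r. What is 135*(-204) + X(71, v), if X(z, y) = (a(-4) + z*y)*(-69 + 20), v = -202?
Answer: 675365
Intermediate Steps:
X(z, y) = 147 - 49*y*z (X(z, y) = ((1 - 4) + z*y)*(-69 + 20) = (-3 + y*z)*(-49) = 147 - 49*y*z)
135*(-204) + X(71, v) = 135*(-204) + (147 - 49*(-202)*71) = -27540 + (147 + 702758) = -27540 + 702905 = 675365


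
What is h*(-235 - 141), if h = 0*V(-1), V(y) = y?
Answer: 0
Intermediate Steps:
h = 0 (h = 0*(-1) = 0)
h*(-235 - 141) = 0*(-235 - 141) = 0*(-376) = 0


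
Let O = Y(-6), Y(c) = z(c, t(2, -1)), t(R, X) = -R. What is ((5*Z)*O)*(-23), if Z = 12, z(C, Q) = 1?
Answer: -1380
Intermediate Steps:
Y(c) = 1
O = 1
((5*Z)*O)*(-23) = ((5*12)*1)*(-23) = (60*1)*(-23) = 60*(-23) = -1380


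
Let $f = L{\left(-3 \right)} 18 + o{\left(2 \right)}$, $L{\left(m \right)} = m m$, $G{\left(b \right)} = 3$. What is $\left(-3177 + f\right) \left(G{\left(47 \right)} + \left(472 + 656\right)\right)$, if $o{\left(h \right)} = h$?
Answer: $-3407703$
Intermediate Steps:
$L{\left(m \right)} = m^{2}$
$f = 164$ ($f = \left(-3\right)^{2} \cdot 18 + 2 = 9 \cdot 18 + 2 = 162 + 2 = 164$)
$\left(-3177 + f\right) \left(G{\left(47 \right)} + \left(472 + 656\right)\right) = \left(-3177 + 164\right) \left(3 + \left(472 + 656\right)\right) = - 3013 \left(3 + 1128\right) = \left(-3013\right) 1131 = -3407703$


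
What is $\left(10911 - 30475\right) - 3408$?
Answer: $-22972$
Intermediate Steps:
$\left(10911 - 30475\right) - 3408 = -19564 - 3408 = -22972$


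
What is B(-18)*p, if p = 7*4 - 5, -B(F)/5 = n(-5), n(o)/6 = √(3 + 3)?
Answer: -690*√6 ≈ -1690.1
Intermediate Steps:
n(o) = 6*√6 (n(o) = 6*√(3 + 3) = 6*√6)
B(F) = -30*√6
p = 23 (p = 28 - 5 = 23)
B(-18)*p = -30*√6*23 = -690*√6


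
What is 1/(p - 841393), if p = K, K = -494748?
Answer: -1/1336141 ≈ -7.4842e-7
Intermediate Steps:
p = -494748
1/(p - 841393) = 1/(-494748 - 841393) = 1/(-1336141) = -1/1336141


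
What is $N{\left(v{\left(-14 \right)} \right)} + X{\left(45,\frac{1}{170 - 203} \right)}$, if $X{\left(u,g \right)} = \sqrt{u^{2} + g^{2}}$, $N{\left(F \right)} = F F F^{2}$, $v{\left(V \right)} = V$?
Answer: $38416 + \frac{\sqrt{2205226}}{33} \approx 38461.0$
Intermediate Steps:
$N{\left(F \right)} = F^{4}$ ($N{\left(F \right)} = F^{2} F^{2} = F^{4}$)
$X{\left(u,g \right)} = \sqrt{g^{2} + u^{2}}$
$N{\left(v{\left(-14 \right)} \right)} + X{\left(45,\frac{1}{170 - 203} \right)} = \left(-14\right)^{4} + \sqrt{\left(\frac{1}{170 - 203}\right)^{2} + 45^{2}} = 38416 + \sqrt{\left(\frac{1}{-33}\right)^{2} + 2025} = 38416 + \sqrt{\left(- \frac{1}{33}\right)^{2} + 2025} = 38416 + \sqrt{\frac{1}{1089} + 2025} = 38416 + \sqrt{\frac{2205226}{1089}} = 38416 + \frac{\sqrt{2205226}}{33}$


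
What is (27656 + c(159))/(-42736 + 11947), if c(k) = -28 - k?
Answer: -27469/30789 ≈ -0.89217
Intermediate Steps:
(27656 + c(159))/(-42736 + 11947) = (27656 + (-28 - 1*159))/(-42736 + 11947) = (27656 + (-28 - 159))/(-30789) = (27656 - 187)*(-1/30789) = 27469*(-1/30789) = -27469/30789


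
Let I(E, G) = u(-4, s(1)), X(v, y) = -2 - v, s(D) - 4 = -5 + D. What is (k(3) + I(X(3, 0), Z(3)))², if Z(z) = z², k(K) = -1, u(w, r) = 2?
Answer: 1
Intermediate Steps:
s(D) = -1 + D (s(D) = 4 + (-5 + D) = -1 + D)
I(E, G) = 2
(k(3) + I(X(3, 0), Z(3)))² = (-1 + 2)² = 1² = 1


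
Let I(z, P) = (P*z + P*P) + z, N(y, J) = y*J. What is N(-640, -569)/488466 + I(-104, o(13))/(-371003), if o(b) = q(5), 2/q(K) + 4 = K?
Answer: 67627450004/90611175699 ≈ 0.74635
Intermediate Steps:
N(y, J) = J*y
q(K) = 2/(-4 + K)
o(b) = 2 (o(b) = 2/(-4 + 5) = 2/1 = 2*1 = 2)
I(z, P) = z + P**2 + P*z (I(z, P) = (P*z + P**2) + z = (P**2 + P*z) + z = z + P**2 + P*z)
N(-640, -569)/488466 + I(-104, o(13))/(-371003) = -569*(-640)/488466 + (-104 + 2**2 + 2*(-104))/(-371003) = 364160*(1/488466) + (-104 + 4 - 208)*(-1/371003) = 182080/244233 - 308*(-1/371003) = 182080/244233 + 308/371003 = 67627450004/90611175699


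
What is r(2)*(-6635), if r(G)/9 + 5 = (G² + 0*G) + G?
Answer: -59715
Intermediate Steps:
r(G) = -45 + 9*G + 9*G² (r(G) = -45 + 9*((G² + 0*G) + G) = -45 + 9*((G² + 0) + G) = -45 + 9*(G² + G) = -45 + 9*(G + G²) = -45 + (9*G + 9*G²) = -45 + 9*G + 9*G²)
r(2)*(-6635) = (-45 + 9*2 + 9*2²)*(-6635) = (-45 + 18 + 9*4)*(-6635) = (-45 + 18 + 36)*(-6635) = 9*(-6635) = -59715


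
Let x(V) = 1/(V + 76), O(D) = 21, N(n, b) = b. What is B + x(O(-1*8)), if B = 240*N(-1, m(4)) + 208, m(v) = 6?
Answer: 159857/97 ≈ 1648.0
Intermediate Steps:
B = 1648 (B = 240*6 + 208 = 1440 + 208 = 1648)
x(V) = 1/(76 + V)
B + x(O(-1*8)) = 1648 + 1/(76 + 21) = 1648 + 1/97 = 159857/97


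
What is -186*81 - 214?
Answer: -15280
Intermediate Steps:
-186*81 - 214 = -15066 - 214 = -15280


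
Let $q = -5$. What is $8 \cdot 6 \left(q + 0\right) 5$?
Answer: $-1200$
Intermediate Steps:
$8 \cdot 6 \left(q + 0\right) 5 = 8 \cdot 6 \left(-5 + 0\right) 5 = 48 \left(\left(-5\right) 5\right) = 48 \left(-25\right) = -1200$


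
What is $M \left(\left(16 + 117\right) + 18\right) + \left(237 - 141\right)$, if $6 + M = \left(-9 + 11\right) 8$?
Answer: $1606$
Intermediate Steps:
$M = 10$ ($M = -6 + \left(-9 + 11\right) 8 = -6 + 2 \cdot 8 = -6 + 16 = 10$)
$M \left(\left(16 + 117\right) + 18\right) + \left(237 - 141\right) = 10 \left(\left(16 + 117\right) + 18\right) + \left(237 - 141\right) = 10 \left(133 + 18\right) + \left(237 - 141\right) = 10 \cdot 151 + 96 = 1510 + 96 = 1606$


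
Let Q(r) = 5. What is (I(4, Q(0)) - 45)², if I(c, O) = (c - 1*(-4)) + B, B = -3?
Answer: 1600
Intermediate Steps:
I(c, O) = 1 + c (I(c, O) = (c - 1*(-4)) - 3 = (c + 4) - 3 = (4 + c) - 3 = 1 + c)
(I(4, Q(0)) - 45)² = ((1 + 4) - 45)² = (5 - 45)² = (-40)² = 1600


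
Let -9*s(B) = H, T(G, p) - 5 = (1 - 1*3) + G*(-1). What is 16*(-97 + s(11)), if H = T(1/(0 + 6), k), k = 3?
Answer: -42040/27 ≈ -1557.0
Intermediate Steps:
T(G, p) = 3 - G (T(G, p) = 5 + ((1 - 1*3) + G*(-1)) = 5 + ((1 - 3) - G) = 5 + (-2 - G) = 3 - G)
H = 17/6 (H = 3 - 1/(0 + 6) = 3 - 1/6 = 17/6 ≈ 2.8333)
s(B) = -17/54 (s(B) = -1/9*17/6 = -17/54)
16*(-97 + s(11)) = 16*(-97 - 17/54) = 16*(-5255/54) = -42040/27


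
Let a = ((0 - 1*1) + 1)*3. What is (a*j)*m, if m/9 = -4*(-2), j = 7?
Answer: 0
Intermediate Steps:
m = 72 (m = 9*(-4*(-2)) = 9*8 = 72)
a = 0 (a = ((0 - 1) + 1)*3 = (-1 + 1)*3 = 0*3 = 0)
(a*j)*m = (0*7)*72 = 0*72 = 0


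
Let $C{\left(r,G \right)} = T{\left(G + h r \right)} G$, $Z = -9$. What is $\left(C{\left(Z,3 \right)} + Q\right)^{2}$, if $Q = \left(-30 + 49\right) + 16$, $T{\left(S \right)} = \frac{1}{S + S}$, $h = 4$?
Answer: $\frac{591361}{484} \approx 1221.8$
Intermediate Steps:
$T{\left(S \right)} = \frac{1}{2 S}$
$Q = 35$ ($Q = 19 + 16 = 35$)
$C{\left(r,G \right)} = \frac{G}{2 \left(G + 4 r\right)}$ ($C{\left(r,G \right)} = \frac{1}{2 \left(G + 4 r\right)} G = \frac{G}{2 \left(G + 4 r\right)}$)
$\left(C{\left(Z,3 \right)} + Q\right)^{2} = \left(\frac{1}{2} \cdot 3 \frac{1}{3 + 4 \left(-9\right)} + 35\right)^{2} = \left(\frac{1}{2} \cdot 3 \frac{1}{3 - 36} + 35\right)^{2} = \left(\frac{1}{2} \cdot 3 \frac{1}{-33} + 35\right)^{2} = \left(\frac{1}{2} \cdot 3 \left(- \frac{1}{33}\right) + 35\right)^{2} = \left(- \frac{1}{22} + 35\right)^{2} = \left(\frac{769}{22}\right)^{2} = \frac{591361}{484}$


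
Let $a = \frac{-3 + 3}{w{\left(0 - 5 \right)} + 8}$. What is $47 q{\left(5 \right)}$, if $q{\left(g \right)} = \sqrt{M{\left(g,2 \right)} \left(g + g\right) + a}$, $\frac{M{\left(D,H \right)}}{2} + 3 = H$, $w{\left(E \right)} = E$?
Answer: $94 i \sqrt{5} \approx 210.19 i$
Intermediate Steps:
$M{\left(D,H \right)} = -6 + 2 H$
$a = 0$ ($a = \frac{-3 + 3}{\left(0 - 5\right) + 8} = \frac{0}{-5 + 8} = \frac{0}{3} = 0 \cdot \frac{1}{3} = 0$)
$q{\left(g \right)} = 2 \sqrt{- g}$ ($q{\left(g \right)} = \sqrt{\left(-6 + 2 \cdot 2\right) \left(g + g\right) + 0} = \sqrt{\left(-6 + 4\right) 2 g + 0} = \sqrt{- 2 \cdot 2 g + 0} = \sqrt{- 4 g + 0} = \sqrt{- 4 g} = 2 \sqrt{- g}$)
$47 q{\left(5 \right)} = 47 \cdot 2 \sqrt{\left(-1\right) 5} = 47 \cdot 2 \sqrt{-5} = 47 \cdot 2 i \sqrt{5} = 94 i \sqrt{5}$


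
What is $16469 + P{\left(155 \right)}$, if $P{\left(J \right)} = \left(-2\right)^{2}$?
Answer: $16473$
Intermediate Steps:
$P{\left(J \right)} = 4$
$16469 + P{\left(155 \right)} = 16469 + 4 = 16473$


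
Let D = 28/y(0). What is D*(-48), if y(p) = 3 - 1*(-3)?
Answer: -224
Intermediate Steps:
y(p) = 6 (y(p) = 3 + 3 = 6)
D = 14/3 (D = 28/6 = 28*(⅙) = 14/3 ≈ 4.6667)
D*(-48) = (14/3)*(-48) = -224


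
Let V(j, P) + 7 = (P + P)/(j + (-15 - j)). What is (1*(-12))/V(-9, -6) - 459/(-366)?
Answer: 12063/3782 ≈ 3.1896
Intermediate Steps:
V(j, P) = -7 - 2*P/15 (V(j, P) = -7 + (P + P)/(j + (-15 - j)) = -7 + (2*P)/(-15) = -7 + (2*P)*(-1/15) = -7 - 2*P/15)
(1*(-12))/V(-9, -6) - 459/(-366) = (1*(-12))/(-7 - 2/15*(-6)) - 459/(-366) = -12/(-7 + 4/5) - 459*(-1/366) = -12/(-31/5) + 153/122 = -12*(-5/31) + 153/122 = 60/31 + 153/122 = 12063/3782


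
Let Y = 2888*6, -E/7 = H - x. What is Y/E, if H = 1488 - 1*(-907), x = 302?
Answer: -17328/14651 ≈ -1.1827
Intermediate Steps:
H = 2395 (H = 1488 + 907 = 2395)
E = -14651 (E = -7*(2395 - 1*302) = -7*(2395 - 302) = -7*2093 = -14651)
Y = 17328
Y/E = 17328/(-14651) = 17328*(-1/14651) = -17328/14651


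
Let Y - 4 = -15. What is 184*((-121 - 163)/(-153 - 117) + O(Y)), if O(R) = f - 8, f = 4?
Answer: -73232/135 ≈ -542.46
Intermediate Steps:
Y = -11 (Y = 4 - 15 = -11)
O(R) = -4 (O(R) = 4 - 8 = -4)
184*((-121 - 163)/(-153 - 117) + O(Y)) = 184*((-121 - 163)/(-153 - 117) - 4) = 184*(-284/(-270) - 4) = 184*(-284*(-1/270) - 4) = 184*(142/135 - 4) = 184*(-398/135) = -73232/135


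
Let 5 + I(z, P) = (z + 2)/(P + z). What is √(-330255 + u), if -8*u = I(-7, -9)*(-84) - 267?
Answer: I*√21137334/8 ≈ 574.69*I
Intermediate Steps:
I(z, P) = -5 + (2 + z)/(P + z) (I(z, P) = -5 + (z + 2)/(P + z) = -5 + (2 + z)/(P + z))
u = -507/32 (u = -(((2 - 5*(-9) - 4*(-7))/(-9 - 7))*(-84) - 267)/8 = -(((2 + 45 + 28)/(-16))*(-84) - 267)/8 = -(-1/16*75*(-84) - 267)/8 = -(-75/16*(-84) - 267)/8 = -(1575/4 - 267)/8 = -⅛*507/4 = -507/32 ≈ -15.844)
√(-330255 + u) = √(-330255 - 507/32) = √(-10568667/32) = I*√21137334/8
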